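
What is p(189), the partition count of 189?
1527273599625

p(n) counts ways to write n as a sum of positive integers (order ignored).
Euler's pentagonal recurrence: p(k) = p(k-1) + p(k-2) - p(k-5) - p(k-7) + p(k-12) + p(k-15) - ... (offsets j(3j∓1)/2, signs ++--, p(0)=1, p(<0)=0).
DP table for k = 0..188: p(0)=1, p(1)=1, p(2)=2, p(3)=3, p(4)=5, p(5)=7, p(6)=11, p(7)=15, p(8)=22, p(9)=30, p(10)=42, p(11)=56, p(12)=77, p(13)=101, p(14)=135, p(15)=176, p(16)=231, p(17)=297, p(18)=385, p(19)=490, p(20)=627, p(21)=792, p(22)=1002, p(23)=1255, p(24)=1575, p(25)=1958, p(26)=2436, p(27)=3010, p(28)=3718, p(29)=4565, p(30)=5604, p(31)=6842, p(32)=8349, p(33)=10143, p(34)=12310, p(35)=14883, p(36)=17977, p(37)=21637, p(38)=26015, p(39)=31185, p(40)=37338, p(41)=44583, p(42)=53174, p(43)=63261, p(44)=75175, p(45)=89134, p(46)=105558, p(47)=124754, p(48)=147273, p(49)=173525, p(50)=204226, p(51)=239943, p(52)=281589, p(53)=329931, p(54)=386155, p(55)=451276, p(56)=526823, p(57)=614154, p(58)=715220, p(59)=831820, p(60)=966467, p(61)=1121505, p(62)=1300156, p(63)=1505499, p(64)=1741630, p(65)=2012558, p(66)=2323520, p(67)=2679689, p(68)=3087735, p(69)=3554345, p(70)=4087968, p(71)=4697205, p(72)=5392783, p(73)=6185689, p(74)=7089500, p(75)=8118264, p(76)=9289091, p(77)=10619863, p(78)=12132164, p(79)=13848650, p(80)=15796476, p(81)=18004327, p(82)=20506255, p(83)=23338469, p(84)=26543660, p(85)=30167357, p(86)=34262962, p(87)=38887673, p(88)=44108109, p(89)=49995925, p(90)=56634173, p(91)=64112359, p(92)=72533807, p(93)=82010177, p(94)=92669720, p(95)=104651419, p(96)=118114304, p(97)=133230930, p(98)=150198136, p(99)=169229875, p(100)=190569292, p(101)=214481126, p(102)=241265379, p(103)=271248950, p(104)=304801365, p(105)=342325709, p(106)=384276336, p(107)=431149389, p(108)=483502844, p(109)=541946240, p(110)=607163746, p(111)=679903203, p(112)=761002156, p(113)=851376628, p(114)=952050665, p(115)=1064144451, p(116)=1188908248, p(117)=1327710076, p(118)=1482074143, p(119)=1653668665, p(120)=1844349560, p(121)=2056148051, p(122)=2291320912, p(123)=2552338241, p(124)=2841940500, p(125)=3163127352, p(126)=3519222692, p(127)=3913864295, p(128)=4351078600, p(129)=4835271870, p(130)=5371315400, p(131)=5964539504, p(132)=6620830889, p(133)=7346629512, p(134)=8149040695, p(135)=9035836076, p(136)=10015581680, p(137)=11097645016, p(138)=12292341831, p(139)=13610949895, p(140)=15065878135, p(141)=16670689208, p(142)=18440293320, p(143)=20390982757, p(144)=22540654445, p(145)=24908858009, p(146)=27517052599, p(147)=30388671978, p(148)=33549419497, p(149)=37027355200, p(150)=40853235313, p(151)=45060624582, p(152)=49686288421, p(153)=54770336324, p(154)=60356673280, p(155)=66493182097, p(156)=73232243759, p(157)=80630964769, p(158)=88751778802, p(159)=97662728555, p(160)=107438159466, p(161)=118159068427, p(162)=129913904637, p(163)=142798995930, p(164)=156919475295, p(165)=172389800255, p(166)=189334822579, p(167)=207890420102, p(168)=228204732751, p(169)=250438925115, p(170)=274768617130, p(171)=301384802048, p(172)=330495499613, p(173)=362326859895, p(174)=397125074750, p(175)=435157697830, p(176)=476715857290, p(177)=522115831195, p(178)=571701605655, p(179)=625846753120, p(180)=684957390936, p(181)=749474411781, p(182)=819876908323, p(183)=896684817527, p(184)=980462880430, p(185)=1071823774337, p(186)=1171432692373, p(187)=1280011042268, p(188)=1398341745571.
Final step: p(189) = p(188) + p(187) - p(184) - p(182) + p(177) + p(174) - p(167) - p(163) + p(154) + p(149) - p(138) - p(132) + p(119) + p(112) - p(97) - p(89) + p(72) + p(63) - p(44) - p(34) + p(13) + p(2)
= 1398341745571 + 1280011042268 - 980462880430 - 819876908323 + 522115831195 + 397125074750 - 207890420102 - 142798995930 + 60356673280 + 37027355200 - 12292341831 - 6620830889 + 1653668665 + 761002156 - 133230930 - 49995925 + 5392783 + 1505499 - 75175 - 12310 + 101 + 2
= 1527273599625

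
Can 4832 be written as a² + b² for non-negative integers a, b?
Not possible

Factorization: 4832 = 2^5 × 151
By Fermat: n is sum of two squares iff every prime p ≡ 3 (mod 4) appears to even power.
Prime(s) ≡ 3 (mod 4) with odd exponent: [(151, 1)]
Therefore 4832 cannot be expressed as a² + b².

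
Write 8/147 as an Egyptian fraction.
1/19 + 1/559 + 1/780644 + 1/1218809328828

Greedy algorithm:
8/147: ceiling(147/8) = 19, use 1/19
5/2793: ceiling(2793/5) = 559, use 1/559
2/1561287: ceiling(1561287/2) = 780644, use 1/780644
1/1218809328828: ceiling(1218809328828/1) = 1218809328828, use 1/1218809328828
Result: 8/147 = 1/19 + 1/559 + 1/780644 + 1/1218809328828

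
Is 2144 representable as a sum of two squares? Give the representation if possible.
Not possible

Factorization: 2144 = 2^5 × 67
By Fermat: n is sum of two squares iff every prime p ≡ 3 (mod 4) appears to even power.
Prime(s) ≡ 3 (mod 4) with odd exponent: [(67, 1)]
Therefore 2144 cannot be expressed as a² + b².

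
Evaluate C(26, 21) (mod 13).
0

Using Lucas' theorem:
Write n=26 and k=21 in base 13:
n in base 13: [2, 0]
k in base 13: [1, 8]
C(26,21) mod 13 = ∏ C(n_i, k_i) mod 13
Digit binomials (mod 13): C(2,1) = 2; C(0,8) = 0 (k_i > n_i)
Product: 2 × 0 = 0 ≡ 0 (mod 13)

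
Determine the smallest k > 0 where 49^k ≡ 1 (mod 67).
33

67 is prime, so ord(49) divides φ(67) = 66.
Divisors of 66: 1, 2, 3, 6, 11, 22, 33, 66.
Repeated squaring: 49^1 ≡ 49, 49^2 ≡ 56, 49^4 ≡ 54, 49^8 ≡ 35, 49^16 ≡ 19, 49^32 ≡ 26, 49^64 ≡ 6 (mod 67).
Test 49^d mod 67 for each divisor d in increasing order:
49^1 ≡ 49
49^2 ≡ 56
49^3 = 49^2·49^1 ≡ 64
49^6 = 49^4·49^2 ≡ 9
49^11 = 49^8·49^2·49^1 ≡ 29
49^22 = 49^16·49^4·49^2 ≡ 37
49^33 = 49^32·49^1 ≡ 1  ← first divisor giving 1
The order is 33.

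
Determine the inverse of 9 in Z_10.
9

gcd(9, 10) = 1, so the inverse exists.
Extended Euclidean algorithm on (10, 9):
10 = 1 × 9 + 1  ⟹  1 = (1)·10 + (-1)·9
So (-1)·9 ≡ 1 (mod 10), i.e. 9^(-1) ≡ -1 ≡ 9 (mod 10).
Check: 9 × 9 = 81 ≡ 1 (mod 10)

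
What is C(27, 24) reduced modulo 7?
6

Using Lucas' theorem:
Write n=27 and k=24 in base 7:
n in base 7: [3, 6]
k in base 7: [3, 3]
C(27,24) mod 7 = ∏ C(n_i, k_i) mod 7
Digit binomials (mod 7): C(3,3) = 1; C(6,3) = 20 ≡ 6
Product: 1 × 6 = 6 ≡ 6 (mod 7)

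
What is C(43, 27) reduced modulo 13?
12

Using Lucas' theorem:
Write n=43 and k=27 in base 13:
n in base 13: [3, 4]
k in base 13: [2, 1]
C(43,27) mod 13 = ∏ C(n_i, k_i) mod 13
Digit binomials (mod 13): C(3,2) = 3; C(4,1) = 4
Product: 3 × 4 = 12 ≡ 12 (mod 13)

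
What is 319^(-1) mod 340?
259

gcd(319, 340) = 1, so the inverse exists.
Extended Euclidean algorithm on (340, 319):
340 = 1 × 319 + 21  ⟹  21 = (1)·340 + (-1)·319
319 = 15 × 21 + 4  ⟹  4 = (-15)·340 + (16)·319
21 = 5 × 4 + 1  ⟹  1 = (76)·340 + (-81)·319
So (-81)·319 ≡ 1 (mod 340), i.e. 319^(-1) ≡ -81 ≡ 259 (mod 340).
Check: 319 × 259 = 82621 ≡ 1 (mod 340)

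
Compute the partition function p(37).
21637

p(n) counts ways to write n as a sum of positive integers (order ignored).
Euler's pentagonal recurrence: p(k) = p(k-1) + p(k-2) - p(k-5) - p(k-7) + p(k-12) + p(k-15) - ... (offsets j(3j∓1)/2, signs ++--, p(0)=1, p(<0)=0).
DP table for k = 0..36: p(0)=1, p(1)=1, p(2)=2, p(3)=3, p(4)=5, p(5)=7, p(6)=11, p(7)=15, p(8)=22, p(9)=30, p(10)=42, p(11)=56, p(12)=77, p(13)=101, p(14)=135, p(15)=176, p(16)=231, p(17)=297, p(18)=385, p(19)=490, p(20)=627, p(21)=792, p(22)=1002, p(23)=1255, p(24)=1575, p(25)=1958, p(26)=2436, p(27)=3010, p(28)=3718, p(29)=4565, p(30)=5604, p(31)=6842, p(32)=8349, p(33)=10143, p(34)=12310, p(35)=14883, p(36)=17977.
Final step: p(37) = p(36) + p(35) - p(32) - p(30) + p(25) + p(22) - p(15) - p(11) + p(2)
= 17977 + 14883 - 8349 - 5604 + 1958 + 1002 - 176 - 56 + 2
= 21637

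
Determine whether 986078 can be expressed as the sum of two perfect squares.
Not possible

Factorization: 986078 = 2 × 79^3
By Fermat: n is sum of two squares iff every prime p ≡ 3 (mod 4) appears to even power.
Prime(s) ≡ 3 (mod 4) with odd exponent: [(79, 3)]
Therefore 986078 cannot be expressed as a² + b².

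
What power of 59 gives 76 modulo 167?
154

Baby-step giant-step with step n = ⌈√167⌉ = 13.
Baby steps 59^j mod 167 (j:value) for j=0..12: 0:1, 1:59, 2:141, 3:136, 4:8, 5:138, 6:126, 7:86, 8:64, 9:102, 10:6, 11:20, 12:11.
Giant-step multiplier: 59^(-13) ≡ 59^(166-13) = 59^153 ≡ 123 (mod 167).
Giant steps γ_i = 76·123^i mod 167: γ_0=76, γ_1=163, γ_2=9, γ_3=105, γ_4=56, γ_5=41, γ_6=33, γ_7=51, γ_8=94, γ_9=39, γ_10=121, γ_11=20 (in table at j=11).
x = i·n + j = 11·13 + 11 = 154.
Check: 59^154 ≡ 76 (mod 167).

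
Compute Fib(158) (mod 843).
788

Matrix identity: Q^n = [[F_(n+1), F_n], [F_n, F_(n-1)]] with Q = [[1,1],[1,0]].
n = 158 = 10011110₂. Square-and-multiply, entries mod 843:
Q^1 = [[1,1],[1,0]]
Q^2 = (Q^1)² = [[2,1],[1,1]]
Q^4 = (Q^2)² = [[5,3],[3,2]]
Q^9 = (Q^4)²·Q = [[55,34],[34,21]]
Q^19 = (Q^9)²·Q = [[21,809],[809,55]]
Q^39 = (Q^19)²·Q = [[699,754],[754,788]]
Q^79 = (Q^39)²·Q = [[3,838],[838,8]]
Q^158 = (Q^79)² = [[34,788],[788,89]]
F_158 mod 843 = Q^158[0][1] = 788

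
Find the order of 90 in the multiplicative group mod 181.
180

181 is prime, so ord(90) divides φ(181) = 180.
Divisors of 180: 1, 2, 3, 4, 5, 6, 9, 10, 12, 15, 18, 20, 30, 36, 45, 60, 90, 180.
Repeated squaring: 90^1 ≡ 90, 90^2 ≡ 136, 90^4 ≡ 34, 90^8 ≡ 70, 90^16 ≡ 13, 90^32 ≡ 169, 90^64 ≡ 144, 90^128 ≡ 102 (mod 181).
Test 90^d mod 181 for each divisor d in increasing order:
90^1 ≡ 90
90^2 ≡ 136
90^3 = 90^2·90^1 ≡ 113
90^4 ≡ 34
90^5 = 90^4·90^1 ≡ 164
90^6 = 90^4·90^2 ≡ 99
90^9 = 90^8·90^1 ≡ 146
90^10 = 90^8·90^2 ≡ 108
90^12 = 90^8·90^4 ≡ 27
90^15 = 90^8·90^4·90^2·90^1 ≡ 155
90^18 = 90^16·90^2 ≡ 139
90^20 = 90^16·90^4 ≡ 80
90^30 = 90^16·90^8·90^4·90^2 ≡ 133
90^36 = 90^32·90^4 ≡ 135
90^45 = 90^32·90^8·90^4·90^1 ≡ 162
90^60 = 90^32·90^16·90^8·90^4 ≡ 132
90^90 = 90^64·90^16·90^8·90^2 ≡ 180
90^180 = 90^128·90^32·90^16·90^4 ≡ 1  ← first divisor giving 1
The order is 180.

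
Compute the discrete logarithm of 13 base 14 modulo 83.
45

Baby-step giant-step with step n = ⌈√83⌉ = 10.
Baby steps 14^j mod 83 (j:value) for j=0..9: 0:1, 1:14, 2:30, 3:5, 4:70, 5:67, 6:25, 7:18, 8:3, 9:42.
Giant-step multiplier: 14^(-10) ≡ 14^(82-10) = 14^72 ≡ 12 (mod 83).
Giant steps γ_i = 13·12^i mod 83: γ_0=13, γ_1=73, γ_2=46, γ_3=54, γ_4=67 (in table at j=5).
x = i·n + j = 4·10 + 5 = 45.
Check: 14^45 ≡ 13 (mod 83).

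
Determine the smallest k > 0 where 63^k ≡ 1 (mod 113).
56

113 is prime, so ord(63) divides φ(113) = 112.
Divisors of 112: 1, 2, 4, 7, 8, 14, 16, 28, 56, 112.
Repeated squaring: 63^1 ≡ 63, 63^2 ≡ 14, 63^4 ≡ 83, 63^8 ≡ 109, 63^16 ≡ 16, 63^32 ≡ 30, 63^64 ≡ 109 (mod 113).
Test 63^d mod 113 for each divisor d in increasing order:
63^1 ≡ 63
63^2 ≡ 14
63^4 ≡ 83
63^7 = 63^4·63^2·63^1 ≡ 95
63^8 ≡ 109
63^14 = 63^8·63^4·63^2 ≡ 98
63^16 ≡ 16
63^28 = 63^16·63^8·63^4 ≡ 112
63^56 = 63^32·63^16·63^8 ≡ 1  ← first divisor giving 1
The order is 56.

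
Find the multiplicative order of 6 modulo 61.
60

61 is prime, so ord(6) divides φ(61) = 60.
Divisors of 60: 1, 2, 3, 4, 5, 6, 10, 12, 15, 20, 30, 60.
Repeated squaring: 6^1 ≡ 6, 6^2 ≡ 36, 6^4 ≡ 15, 6^8 ≡ 42, 6^16 ≡ 56, 6^32 ≡ 25 (mod 61).
Test 6^d mod 61 for each divisor d in increasing order:
6^1 ≡ 6
6^2 ≡ 36
6^3 = 6^2·6^1 ≡ 33
6^4 ≡ 15
6^5 = 6^4·6^1 ≡ 29
6^6 = 6^4·6^2 ≡ 52
6^10 = 6^8·6^2 ≡ 48
6^12 = 6^8·6^4 ≡ 20
6^15 = 6^8·6^4·6^2·6^1 ≡ 50
6^20 = 6^16·6^4 ≡ 47
6^30 = 6^16·6^8·6^4·6^2 ≡ 60
6^60 = 6^32·6^16·6^8·6^4 ≡ 1  ← first divisor giving 1
The order is 60.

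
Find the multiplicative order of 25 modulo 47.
23

47 is prime, so ord(25) divides φ(47) = 46.
Divisors of 46: 1, 2, 23, 46.
Repeated squaring: 25^1 ≡ 25, 25^2 ≡ 14, 25^4 ≡ 8, 25^8 ≡ 17, 25^16 ≡ 7, 25^32 ≡ 2 (mod 47).
Test 25^d mod 47 for each divisor d in increasing order:
25^1 ≡ 25
25^2 ≡ 14
25^23 = 25^16·25^4·25^2·25^1 ≡ 1  ← first divisor giving 1
The order is 23.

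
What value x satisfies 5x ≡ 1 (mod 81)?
65

gcd(5, 81) = 1, so the inverse exists.
Extended Euclidean algorithm on (81, 5):
81 = 16 × 5 + 1  ⟹  1 = (1)·81 + (-16)·5
So (-16)·5 ≡ 1 (mod 81), i.e. 5^(-1) ≡ -16 ≡ 65 (mod 81).
Check: 5 × 65 = 325 ≡ 1 (mod 81)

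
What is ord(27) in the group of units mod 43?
14

43 is prime, so ord(27) divides φ(43) = 42.
Divisors of 42: 1, 2, 3, 6, 7, 14, 21, 42.
Repeated squaring: 27^1 ≡ 27, 27^2 ≡ 41, 27^4 ≡ 4, 27^8 ≡ 16, 27^16 ≡ 41, 27^32 ≡ 4 (mod 43).
Test 27^d mod 43 for each divisor d in increasing order:
27^1 ≡ 27
27^2 ≡ 41
27^3 = 27^2·27^1 ≡ 32
27^6 = 27^4·27^2 ≡ 35
27^7 = 27^4·27^2·27^1 ≡ 42
27^14 = 27^8·27^4·27^2 ≡ 1  ← first divisor giving 1
The order is 14.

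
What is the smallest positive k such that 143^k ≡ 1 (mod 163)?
81

163 is prime, so ord(143) divides φ(163) = 162.
Divisors of 162: 1, 2, 3, 6, 9, 18, 27, 54, 81, 162.
Repeated squaring: 143^1 ≡ 143, 143^2 ≡ 74, 143^4 ≡ 97, 143^8 ≡ 118, 143^16 ≡ 69, 143^32 ≡ 34, 143^64 ≡ 15, 143^128 ≡ 62 (mod 163).
Test 143^d mod 163 for each divisor d in increasing order:
143^1 ≡ 143
143^2 ≡ 74
143^3 = 143^2·143^1 ≡ 150
143^6 = 143^4·143^2 ≡ 6
143^9 = 143^8·143^1 ≡ 85
143^18 = 143^16·143^2 ≡ 53
143^27 = 143^16·143^8·143^2·143^1 ≡ 104
143^54 = 143^32·143^16·143^4·143^2 ≡ 58
143^81 = 143^64·143^16·143^1 ≡ 1  ← first divisor giving 1
The order is 81.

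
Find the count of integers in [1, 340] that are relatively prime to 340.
128

340 = 2^2 × 5 × 17
φ(n) = n × ∏(1 - 1/p) for each prime p dividing n
φ(340) = 340 × (1 - 1/2) × (1 - 1/5) × (1 - 1/17) = 128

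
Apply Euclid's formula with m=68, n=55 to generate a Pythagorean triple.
(1599, 7480, 7649)

Euclid's formula: a = m² - n², b = 2mn, c = m² + n²
m = 68, n = 55
a = 68² - 55² = 4624 - 3025 = 1599
b = 2 × 68 × 55 = 7480
c = 68² + 55² = 4624 + 3025 = 7649
Verification: 1599² + 7480² = 2556801 + 55950400 = 58507201 = 7649² ✓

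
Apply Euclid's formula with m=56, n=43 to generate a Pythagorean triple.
(1287, 4816, 4985)

Euclid's formula: a = m² - n², b = 2mn, c = m² + n²
m = 56, n = 43
a = 56² - 43² = 3136 - 1849 = 1287
b = 2 × 56 × 43 = 4816
c = 56² + 43² = 3136 + 1849 = 4985
Verification: 1287² + 4816² = 1656369 + 23193856 = 24850225 = 4985² ✓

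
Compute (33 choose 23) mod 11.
0

Using Lucas' theorem:
Write n=33 and k=23 in base 11:
n in base 11: [3, 0]
k in base 11: [2, 1]
C(33,23) mod 11 = ∏ C(n_i, k_i) mod 11
Digit binomials (mod 11): C(3,2) = 3; C(0,1) = 0 (k_i > n_i)
Product: 3 × 0 = 0 ≡ 0 (mod 11)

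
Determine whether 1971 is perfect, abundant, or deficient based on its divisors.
deficient

Proper divisors of 1971: sum = 1 + 3 + 9 + 27 + 73 + 219 + 657 = 989
Since 989 < 1971, 1971 is deficient.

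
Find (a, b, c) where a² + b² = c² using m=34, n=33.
(67, 2244, 2245)

Euclid's formula: a = m² - n², b = 2mn, c = m² + n²
m = 34, n = 33
a = 34² - 33² = 1156 - 1089 = 67
b = 2 × 34 × 33 = 2244
c = 34² + 33² = 1156 + 1089 = 2245
Verification: 67² + 2244² = 4489 + 5035536 = 5040025 = 2245² ✓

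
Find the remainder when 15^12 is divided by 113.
1

Repeated squaring. Binary of 12 = 1100.
15^1 ≡ 15 (mod 113); 15^2 ≡ 112 (mod 113); 15^4 ≡ 1 (mod 113); 15^8 ≡ 1 (mod 113)
15^12 = 15^4 × 15^8 ≡ 1 (mod 113)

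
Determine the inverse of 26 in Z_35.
31

gcd(26, 35) = 1, so the inverse exists.
Extended Euclidean algorithm on (35, 26):
35 = 1 × 26 + 9  ⟹  9 = (1)·35 + (-1)·26
26 = 2 × 9 + 8  ⟹  8 = (-2)·35 + (3)·26
9 = 1 × 8 + 1  ⟹  1 = (3)·35 + (-4)·26
So (-4)·26 ≡ 1 (mod 35), i.e. 26^(-1) ≡ -4 ≡ 31 (mod 35).
Check: 26 × 31 = 806 ≡ 1 (mod 35)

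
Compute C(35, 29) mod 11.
0

Using Lucas' theorem:
Write n=35 and k=29 in base 11:
n in base 11: [3, 2]
k in base 11: [2, 7]
C(35,29) mod 11 = ∏ C(n_i, k_i) mod 11
Digit binomials (mod 11): C(3,2) = 3; C(2,7) = 0 (k_i > n_i)
Product: 3 × 0 = 0 ≡ 0 (mod 11)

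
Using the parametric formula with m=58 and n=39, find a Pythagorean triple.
(1843, 4524, 4885)

Euclid's formula: a = m² - n², b = 2mn, c = m² + n²
m = 58, n = 39
a = 58² - 39² = 3364 - 1521 = 1843
b = 2 × 58 × 39 = 4524
c = 58² + 39² = 3364 + 1521 = 4885
Verification: 1843² + 4524² = 3396649 + 20466576 = 23863225 = 4885² ✓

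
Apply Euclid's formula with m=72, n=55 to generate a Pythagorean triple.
(2159, 7920, 8209)

Euclid's formula: a = m² - n², b = 2mn, c = m² + n²
m = 72, n = 55
a = 72² - 55² = 5184 - 3025 = 2159
b = 2 × 72 × 55 = 7920
c = 72² + 55² = 5184 + 3025 = 8209
Verification: 2159² + 7920² = 4661281 + 62726400 = 67387681 = 8209² ✓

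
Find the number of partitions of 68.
3087735

p(n) counts ways to write n as a sum of positive integers (order ignored).
Euler's pentagonal recurrence: p(k) = p(k-1) + p(k-2) - p(k-5) - p(k-7) + p(k-12) + p(k-15) - ... (offsets j(3j∓1)/2, signs ++--, p(0)=1, p(<0)=0).
DP table for k = 0..67: p(0)=1, p(1)=1, p(2)=2, p(3)=3, p(4)=5, p(5)=7, p(6)=11, p(7)=15, p(8)=22, p(9)=30, p(10)=42, p(11)=56, p(12)=77, p(13)=101, p(14)=135, p(15)=176, p(16)=231, p(17)=297, p(18)=385, p(19)=490, p(20)=627, p(21)=792, p(22)=1002, p(23)=1255, p(24)=1575, p(25)=1958, p(26)=2436, p(27)=3010, p(28)=3718, p(29)=4565, p(30)=5604, p(31)=6842, p(32)=8349, p(33)=10143, p(34)=12310, p(35)=14883, p(36)=17977, p(37)=21637, p(38)=26015, p(39)=31185, p(40)=37338, p(41)=44583, p(42)=53174, p(43)=63261, p(44)=75175, p(45)=89134, p(46)=105558, p(47)=124754, p(48)=147273, p(49)=173525, p(50)=204226, p(51)=239943, p(52)=281589, p(53)=329931, p(54)=386155, p(55)=451276, p(56)=526823, p(57)=614154, p(58)=715220, p(59)=831820, p(60)=966467, p(61)=1121505, p(62)=1300156, p(63)=1505499, p(64)=1741630, p(65)=2012558, p(66)=2323520, p(67)=2679689.
Final step: p(68) = p(67) + p(66) - p(63) - p(61) + p(56) + p(53) - p(46) - p(42) + p(33) + p(28) - p(17) - p(11)
= 2679689 + 2323520 - 1505499 - 1121505 + 526823 + 329931 - 105558 - 53174 + 10143 + 3718 - 297 - 56
= 3087735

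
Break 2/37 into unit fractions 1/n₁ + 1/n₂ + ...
1/19 + 1/703

Greedy algorithm:
2/37: ceiling(37/2) = 19, use 1/19
1/703: ceiling(703/1) = 703, use 1/703
Result: 2/37 = 1/19 + 1/703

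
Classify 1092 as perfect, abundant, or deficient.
abundant

Proper divisors of 1092: sum = 1 + 2 + 3 + 4 + 6 + 7 + 12 + 13 + ... + 182 + 273 + 364 + 546 (23 divisors) = 2044
Since 2044 > 1092, 1092 is abundant.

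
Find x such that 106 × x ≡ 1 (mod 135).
121

gcd(106, 135) = 1, so the inverse exists.
Extended Euclidean algorithm on (135, 106):
135 = 1 × 106 + 29  ⟹  29 = (1)·135 + (-1)·106
106 = 3 × 29 + 19  ⟹  19 = (-3)·135 + (4)·106
29 = 1 × 19 + 10  ⟹  10 = (4)·135 + (-5)·106
19 = 1 × 10 + 9  ⟹  9 = (-7)·135 + (9)·106
10 = 1 × 9 + 1  ⟹  1 = (11)·135 + (-14)·106
So (-14)·106 ≡ 1 (mod 135), i.e. 106^(-1) ≡ -14 ≡ 121 (mod 135).
Check: 106 × 121 = 12826 ≡ 1 (mod 135)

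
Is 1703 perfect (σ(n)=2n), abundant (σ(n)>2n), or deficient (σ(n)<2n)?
deficient

Proper divisors of 1703: sum = 1 + 13 + 131 = 145
Since 145 < 1703, 1703 is deficient.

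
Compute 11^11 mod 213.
68

Repeated squaring. Binary of 11 = 1011.
11^1 ≡ 11 (mod 213); 11^2 ≡ 121 (mod 213); 11^4 ≡ 157 (mod 213); 11^8 ≡ 154 (mod 213)
11^11 = 11^1 × 11^2 × 11^8 ≡ 68 (mod 213)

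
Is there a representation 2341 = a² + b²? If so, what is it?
15² + 46² (a=15, b=46)

Factorization: 2341 = 2341
By Fermat: n is sum of two squares iff every prime p ≡ 3 (mod 4) appears to even power.
All primes ≡ 3 (mod 4) appear to even power.
Search a = 0, 1, 2, … for 2341 - a² a perfect square: first hit at a = 15: 2341 - 225 = 2116 = 46².
2341 = 15² + 46² = 225 + 2116 ✓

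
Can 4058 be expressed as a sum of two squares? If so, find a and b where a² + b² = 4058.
43² + 47² (a=43, b=47)

Factorization: 4058 = 2 × 2029
By Fermat: n is sum of two squares iff every prime p ≡ 3 (mod 4) appears to even power.
All primes ≡ 3 (mod 4) appear to even power.
Search a = 0, 1, 2, … for 4058 - a² a perfect square: first hit at a = 43: 4058 - 1849 = 2209 = 47².
4058 = 43² + 47² = 1849 + 2209 ✓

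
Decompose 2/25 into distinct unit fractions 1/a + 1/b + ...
1/13 + 1/325

Greedy algorithm:
2/25: ceiling(25/2) = 13, use 1/13
1/325: ceiling(325/1) = 325, use 1/325
Result: 2/25 = 1/13 + 1/325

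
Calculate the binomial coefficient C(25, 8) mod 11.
0

Using Lucas' theorem:
Write n=25 and k=8 in base 11:
n in base 11: [2, 3]
k in base 11: [0, 8]
C(25,8) mod 11 = ∏ C(n_i, k_i) mod 11
Digit binomials (mod 11): C(2,0) = 1; C(3,8) = 0 (k_i > n_i)
Product: 1 × 0 = 0 ≡ 0 (mod 11)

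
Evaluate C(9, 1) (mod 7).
2

Using Lucas' theorem:
Write n=9 and k=1 in base 7:
n in base 7: [1, 2]
k in base 7: [0, 1]
C(9,1) mod 7 = ∏ C(n_i, k_i) mod 7
Digit binomials (mod 7): C(1,0) = 1; C(2,1) = 2
Product: 1 × 2 = 2 ≡ 2 (mod 7)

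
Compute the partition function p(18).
385

p(n) counts ways to write n as a sum of positive integers (order ignored).
Euler's pentagonal recurrence: p(k) = p(k-1) + p(k-2) - p(k-5) - p(k-7) + p(k-12) + p(k-15) - ... (offsets j(3j∓1)/2, signs ++--, p(0)=1, p(<0)=0).
DP table for k = 0..17: p(0)=1, p(1)=1, p(2)=2, p(3)=3, p(4)=5, p(5)=7, p(6)=11, p(7)=15, p(8)=22, p(9)=30, p(10)=42, p(11)=56, p(12)=77, p(13)=101, p(14)=135, p(15)=176, p(16)=231, p(17)=297.
Final step: p(18) = p(17) + p(16) - p(13) - p(11) + p(6) + p(3)
= 297 + 231 - 101 - 56 + 11 + 3
= 385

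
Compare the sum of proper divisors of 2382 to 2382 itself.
abundant

Proper divisors of 2382: sum = 1 + 2 + 3 + 6 + 397 + 794 + 1191 = 2394
Since 2394 > 2382, 2382 is abundant.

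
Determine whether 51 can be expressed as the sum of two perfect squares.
Not possible

Factorization: 51 = 3 × 17
By Fermat: n is sum of two squares iff every prime p ≡ 3 (mod 4) appears to even power.
Prime(s) ≡ 3 (mod 4) with odd exponent: [(3, 1)]
Therefore 51 cannot be expressed as a² + b².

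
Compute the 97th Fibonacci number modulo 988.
545

Matrix identity: Q^n = [[F_(n+1), F_n], [F_n, F_(n-1)]] with Q = [[1,1],[1,0]].
n = 97 = 1100001₂. Square-and-multiply, entries mod 988:
Q^1 = [[1,1],[1,0]]
Q^3 = (Q^1)²·Q = [[3,2],[2,1]]
Q^6 = (Q^3)² = [[13,8],[8,5]]
Q^12 = (Q^6)² = [[233,144],[144,89]]
Q^24 = (Q^12)² = [[925,920],[920,5]]
Q^48 = (Q^24)² = [[689,980],[980,697]]
Q^97 = (Q^48)²·Q = [[325,545],[545,768]]
F_97 mod 988 = Q^97[0][1] = 545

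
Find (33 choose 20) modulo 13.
2

Using Lucas' theorem:
Write n=33 and k=20 in base 13:
n in base 13: [2, 7]
k in base 13: [1, 7]
C(33,20) mod 13 = ∏ C(n_i, k_i) mod 13
Digit binomials (mod 13): C(2,1) = 2; C(7,7) = 1
Product: 2 × 1 = 2 ≡ 2 (mod 13)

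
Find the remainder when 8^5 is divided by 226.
224

Repeated squaring. Binary of 5 = 101.
8^1 ≡ 8 (mod 226); 8^2 ≡ 64 (mod 226); 8^4 ≡ 28 (mod 226)
8^5 = 8^1 × 8^4 ≡ 224 (mod 226)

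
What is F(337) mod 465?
292

Matrix identity: Q^n = [[F_(n+1), F_n], [F_n, F_(n-1)]] with Q = [[1,1],[1,0]].
n = 337 = 101010001₂. Square-and-multiply, entries mod 465:
Q^1 = [[1,1],[1,0]]
Q^2 = (Q^1)² = [[2,1],[1,1]]
Q^5 = (Q^2)²·Q = [[8,5],[5,3]]
Q^10 = (Q^5)² = [[89,55],[55,34]]
Q^21 = (Q^10)²·Q = [[41,251],[251,255]]
Q^42 = (Q^21)² = [[47,361],[361,151]]
Q^84 = (Q^42)² = [[5,333],[333,137]]
Q^168 = (Q^84)² = [[244,321],[321,388]]
Q^337 = (Q^168)²·Q = [[424,292],[292,132]]
F_337 mod 465 = Q^337[0][1] = 292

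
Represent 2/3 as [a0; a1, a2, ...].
[0; 1, 2]

Euclidean algorithm steps:
2 = 0 × 3 + 2
3 = 1 × 2 + 1
2 = 2 × 1 + 0
Continued fraction: [0; 1, 2]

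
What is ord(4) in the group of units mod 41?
10

41 is prime, so ord(4) divides φ(41) = 40.
Divisors of 40: 1, 2, 4, 5, 8, 10, 20, 40.
Repeated squaring: 4^1 ≡ 4, 4^2 ≡ 16, 4^4 ≡ 10, 4^8 ≡ 18, 4^16 ≡ 37, 4^32 ≡ 16 (mod 41).
Test 4^d mod 41 for each divisor d in increasing order:
4^1 ≡ 4
4^2 ≡ 16
4^4 ≡ 10
4^5 = 4^4·4^1 ≡ 40
4^8 ≡ 18
4^10 = 4^8·4^2 ≡ 1  ← first divisor giving 1
The order is 10.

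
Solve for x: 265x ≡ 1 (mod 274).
213

gcd(265, 274) = 1, so the inverse exists.
Extended Euclidean algorithm on (274, 265):
274 = 1 × 265 + 9  ⟹  9 = (1)·274 + (-1)·265
265 = 29 × 9 + 4  ⟹  4 = (-29)·274 + (30)·265
9 = 2 × 4 + 1  ⟹  1 = (59)·274 + (-61)·265
So (-61)·265 ≡ 1 (mod 274), i.e. 265^(-1) ≡ -61 ≡ 213 (mod 274).
Check: 265 × 213 = 56445 ≡ 1 (mod 274)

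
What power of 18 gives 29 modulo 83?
8

Baby-step giant-step with step n = ⌈√83⌉ = 10.
Baby steps 18^j mod 83 (j:value) for j=0..9: 0:1, 1:18, 2:75, 3:22, 4:64, 5:73, 6:69, 7:80, 8:29, 9:24.
h = 29 is already in the table at j=8, so x = 8.
Check: 18^8 ≡ 29 (mod 83).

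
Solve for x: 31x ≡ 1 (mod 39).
34

gcd(31, 39) = 1, so the inverse exists.
Extended Euclidean algorithm on (39, 31):
39 = 1 × 31 + 8  ⟹  8 = (1)·39 + (-1)·31
31 = 3 × 8 + 7  ⟹  7 = (-3)·39 + (4)·31
8 = 1 × 7 + 1  ⟹  1 = (4)·39 + (-5)·31
So (-5)·31 ≡ 1 (mod 39), i.e. 31^(-1) ≡ -5 ≡ 34 (mod 39).
Check: 31 × 34 = 1054 ≡ 1 (mod 39)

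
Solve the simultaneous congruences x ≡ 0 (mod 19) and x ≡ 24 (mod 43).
798

Using Chinese Remainder Theorem:
M = 19 × 43 = 817
M1 = 43, M2 = 19
y1 = 43^(-1) mod 19 = 4
y2 = 19^(-1) mod 43 = 34
x = (0×43×4 + 24×19×34) mod 817 = 798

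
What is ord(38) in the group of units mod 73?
36

73 is prime, so ord(38) divides φ(73) = 72.
Divisors of 72: 1, 2, 3, 4, 6, 8, 9, 12, 18, 24, 36, 72.
Repeated squaring: 38^1 ≡ 38, 38^2 ≡ 57, 38^4 ≡ 37, 38^8 ≡ 55, 38^16 ≡ 32, 38^32 ≡ 2, 38^64 ≡ 4 (mod 73).
Test 38^d mod 73 for each divisor d in increasing order:
38^1 ≡ 38
38^2 ≡ 57
38^3 = 38^2·38^1 ≡ 49
38^4 ≡ 37
38^6 = 38^4·38^2 ≡ 65
38^8 ≡ 55
38^9 = 38^8·38^1 ≡ 46
38^12 = 38^8·38^4 ≡ 64
38^18 = 38^16·38^2 ≡ 72
38^24 = 38^16·38^8 ≡ 8
38^36 = 38^32·38^4 ≡ 1  ← first divisor giving 1
The order is 36.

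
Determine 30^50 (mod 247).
159

Repeated squaring. Binary of 50 = 110010.
30^1 ≡ 30 (mod 247); 30^2 ≡ 159 (mod 247); 30^4 ≡ 87 (mod 247); 30^8 ≡ 159 (mod 247); 30^16 ≡ 87 (mod 247); 30^32 ≡ 159 (mod 247)
30^50 = 30^2 × 30^16 × 30^32 ≡ 159 (mod 247)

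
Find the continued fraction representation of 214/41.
[5; 4, 1, 1, 4]

Euclidean algorithm steps:
214 = 5 × 41 + 9
41 = 4 × 9 + 5
9 = 1 × 5 + 4
5 = 1 × 4 + 1
4 = 4 × 1 + 0
Continued fraction: [5; 4, 1, 1, 4]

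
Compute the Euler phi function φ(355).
280

355 = 5 × 71
φ(n) = n × ∏(1 - 1/p) for each prime p dividing n
φ(355) = 355 × (1 - 1/5) × (1 - 1/71) = 280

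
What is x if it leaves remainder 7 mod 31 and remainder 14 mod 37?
162

Using Chinese Remainder Theorem:
M = 31 × 37 = 1147
M1 = 37, M2 = 31
y1 = 37^(-1) mod 31 = 26
y2 = 31^(-1) mod 37 = 6
x = (7×37×26 + 14×31×6) mod 1147 = 162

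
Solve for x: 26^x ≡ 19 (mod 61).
46

Baby-step giant-step with step n = ⌈√61⌉ = 8.
Baby steps 26^j mod 61 (j:value) for j=0..7: 0:1, 1:26, 2:5, 3:8, 4:25, 5:40, 6:3, 7:17.
Giant-step multiplier: 26^(-8) ≡ 26^(60-8) = 26^52 ≡ 57 (mod 61).
Giant steps γ_i = 19·57^i mod 61: γ_0=19, γ_1=46, γ_2=60, γ_3=4, γ_4=45, γ_5=3 (in table at j=6).
x = i·n + j = 5·8 + 6 = 46.
Check: 26^46 ≡ 19 (mod 61).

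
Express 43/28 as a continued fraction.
[1; 1, 1, 6, 2]

Euclidean algorithm steps:
43 = 1 × 28 + 15
28 = 1 × 15 + 13
15 = 1 × 13 + 2
13 = 6 × 2 + 1
2 = 2 × 1 + 0
Continued fraction: [1; 1, 1, 6, 2]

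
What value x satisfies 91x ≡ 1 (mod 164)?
155

gcd(91, 164) = 1, so the inverse exists.
Extended Euclidean algorithm on (164, 91):
164 = 1 × 91 + 73  ⟹  73 = (1)·164 + (-1)·91
91 = 1 × 73 + 18  ⟹  18 = (-1)·164 + (2)·91
73 = 4 × 18 + 1  ⟹  1 = (5)·164 + (-9)·91
So (-9)·91 ≡ 1 (mod 164), i.e. 91^(-1) ≡ -9 ≡ 155 (mod 164).
Check: 91 × 155 = 14105 ≡ 1 (mod 164)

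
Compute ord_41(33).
20

41 is prime, so ord(33) divides φ(41) = 40.
Divisors of 40: 1, 2, 4, 5, 8, 10, 20, 40.
Repeated squaring: 33^1 ≡ 33, 33^2 ≡ 23, 33^4 ≡ 37, 33^8 ≡ 16, 33^16 ≡ 10, 33^32 ≡ 18 (mod 41).
Test 33^d mod 41 for each divisor d in increasing order:
33^1 ≡ 33
33^2 ≡ 23
33^4 ≡ 37
33^5 = 33^4·33^1 ≡ 32
33^8 ≡ 16
33^10 = 33^8·33^2 ≡ 40
33^20 = 33^16·33^4 ≡ 1  ← first divisor giving 1
The order is 20.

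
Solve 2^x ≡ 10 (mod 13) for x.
10

Baby-step giant-step with step n = ⌈√13⌉ = 4.
Baby steps 2^j mod 13 (j:value) for j=0..3: 0:1, 1:2, 2:4, 3:8.
Giant-step multiplier: 2^(-4) ≡ 2^(12-4) = 2^8 ≡ 9 (mod 13).
Giant steps γ_i = 10·9^i mod 13: γ_0=10, γ_1=12, γ_2=4 (in table at j=2).
x = i·n + j = 2·4 + 2 = 10.
Check: 2^10 ≡ 10 (mod 13).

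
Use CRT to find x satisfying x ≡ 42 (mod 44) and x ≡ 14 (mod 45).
1274

Using Chinese Remainder Theorem:
M = 44 × 45 = 1980
M1 = 45, M2 = 44
y1 = 45^(-1) mod 44 = 1
y2 = 44^(-1) mod 45 = 44
x = (42×45×1 + 14×44×44) mod 1980 = 1274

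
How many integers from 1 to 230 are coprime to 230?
88

230 = 2 × 5 × 23
φ(n) = n × ∏(1 - 1/p) for each prime p dividing n
φ(230) = 230 × (1 - 1/2) × (1 - 1/5) × (1 - 1/23) = 88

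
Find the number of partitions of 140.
15065878135

p(n) counts ways to write n as a sum of positive integers (order ignored).
Euler's pentagonal recurrence: p(k) = p(k-1) + p(k-2) - p(k-5) - p(k-7) + p(k-12) + p(k-15) - ... (offsets j(3j∓1)/2, signs ++--, p(0)=1, p(<0)=0).
DP table for k = 0..139: p(0)=1, p(1)=1, p(2)=2, p(3)=3, p(4)=5, p(5)=7, p(6)=11, p(7)=15, p(8)=22, p(9)=30, p(10)=42, p(11)=56, p(12)=77, p(13)=101, p(14)=135, p(15)=176, p(16)=231, p(17)=297, p(18)=385, p(19)=490, p(20)=627, p(21)=792, p(22)=1002, p(23)=1255, p(24)=1575, p(25)=1958, p(26)=2436, p(27)=3010, p(28)=3718, p(29)=4565, p(30)=5604, p(31)=6842, p(32)=8349, p(33)=10143, p(34)=12310, p(35)=14883, p(36)=17977, p(37)=21637, p(38)=26015, p(39)=31185, p(40)=37338, p(41)=44583, p(42)=53174, p(43)=63261, p(44)=75175, p(45)=89134, p(46)=105558, p(47)=124754, p(48)=147273, p(49)=173525, p(50)=204226, p(51)=239943, p(52)=281589, p(53)=329931, p(54)=386155, p(55)=451276, p(56)=526823, p(57)=614154, p(58)=715220, p(59)=831820, p(60)=966467, p(61)=1121505, p(62)=1300156, p(63)=1505499, p(64)=1741630, p(65)=2012558, p(66)=2323520, p(67)=2679689, p(68)=3087735, p(69)=3554345, p(70)=4087968, p(71)=4697205, p(72)=5392783, p(73)=6185689, p(74)=7089500, p(75)=8118264, p(76)=9289091, p(77)=10619863, p(78)=12132164, p(79)=13848650, p(80)=15796476, p(81)=18004327, p(82)=20506255, p(83)=23338469, p(84)=26543660, p(85)=30167357, p(86)=34262962, p(87)=38887673, p(88)=44108109, p(89)=49995925, p(90)=56634173, p(91)=64112359, p(92)=72533807, p(93)=82010177, p(94)=92669720, p(95)=104651419, p(96)=118114304, p(97)=133230930, p(98)=150198136, p(99)=169229875, p(100)=190569292, p(101)=214481126, p(102)=241265379, p(103)=271248950, p(104)=304801365, p(105)=342325709, p(106)=384276336, p(107)=431149389, p(108)=483502844, p(109)=541946240, p(110)=607163746, p(111)=679903203, p(112)=761002156, p(113)=851376628, p(114)=952050665, p(115)=1064144451, p(116)=1188908248, p(117)=1327710076, p(118)=1482074143, p(119)=1653668665, p(120)=1844349560, p(121)=2056148051, p(122)=2291320912, p(123)=2552338241, p(124)=2841940500, p(125)=3163127352, p(126)=3519222692, p(127)=3913864295, p(128)=4351078600, p(129)=4835271870, p(130)=5371315400, p(131)=5964539504, p(132)=6620830889, p(133)=7346629512, p(134)=8149040695, p(135)=9035836076, p(136)=10015581680, p(137)=11097645016, p(138)=12292341831, p(139)=13610949895.
Final step: p(140) = p(139) + p(138) - p(135) - p(133) + p(128) + p(125) - p(118) - p(114) + p(105) + p(100) - p(89) - p(83) + p(70) + p(63) - p(48) - p(40) + p(23) + p(14)
= 13610949895 + 12292341831 - 9035836076 - 7346629512 + 4351078600 + 3163127352 - 1482074143 - 952050665 + 342325709 + 190569292 - 49995925 - 23338469 + 4087968 + 1505499 - 147273 - 37338 + 1255 + 135
= 15065878135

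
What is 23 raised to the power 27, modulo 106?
83

Repeated squaring. Binary of 27 = 11011.
23^1 ≡ 23 (mod 106); 23^2 ≡ 105 (mod 106); 23^4 ≡ 1 (mod 106); 23^8 ≡ 1 (mod 106); 23^16 ≡ 1 (mod 106)
23^27 = 23^1 × 23^2 × 23^8 × 23^16 ≡ 83 (mod 106)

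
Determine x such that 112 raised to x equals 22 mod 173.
68

Baby-step giant-step with step n = ⌈√173⌉ = 14.
Baby steps 112^j mod 173 (j:value) for j=0..13: 0:1, 1:112, 2:88, 3:168, 4:132, 5:79, 6:25, 7:32, 8:124, 9:48, 10:13, 11:72, 12:106, 13:108.
Giant-step multiplier: 112^(-14) ≡ 112^(172-14) = 112^158 ≡ 37 (mod 173).
Giant steps γ_i = 22·37^i mod 173: γ_0=22, γ_1=122, γ_2=16, γ_3=73, γ_4=106 (in table at j=12).
x = i·n + j = 4·14 + 12 = 68.
Check: 112^68 ≡ 22 (mod 173).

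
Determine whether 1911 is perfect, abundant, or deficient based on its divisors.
deficient

Proper divisors of 1911: sum = 1 + 3 + 7 + 13 + 21 + 39 + 49 + 91 + 147 + 273 + 637 = 1281
Since 1281 < 1911, 1911 is deficient.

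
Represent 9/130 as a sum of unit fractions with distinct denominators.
1/15 + 1/390

Greedy algorithm:
9/130: ceiling(130/9) = 15, use 1/15
1/390: ceiling(390/1) = 390, use 1/390
Result: 9/130 = 1/15 + 1/390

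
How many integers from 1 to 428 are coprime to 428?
212

428 = 2^2 × 107
φ(n) = n × ∏(1 - 1/p) for each prime p dividing n
φ(428) = 428 × (1 - 1/2) × (1 - 1/107) = 212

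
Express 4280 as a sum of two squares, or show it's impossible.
Not possible

Factorization: 4280 = 2^3 × 5 × 107
By Fermat: n is sum of two squares iff every prime p ≡ 3 (mod 4) appears to even power.
Prime(s) ≡ 3 (mod 4) with odd exponent: [(107, 1)]
Therefore 4280 cannot be expressed as a² + b².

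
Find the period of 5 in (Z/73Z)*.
72

73 is prime, so ord(5) divides φ(73) = 72.
Divisors of 72: 1, 2, 3, 4, 6, 8, 9, 12, 18, 24, 36, 72.
Repeated squaring: 5^1 ≡ 5, 5^2 ≡ 25, 5^4 ≡ 41, 5^8 ≡ 2, 5^16 ≡ 4, 5^32 ≡ 16, 5^64 ≡ 37 (mod 73).
Test 5^d mod 73 for each divisor d in increasing order:
5^1 ≡ 5
5^2 ≡ 25
5^3 = 5^2·5^1 ≡ 52
5^4 ≡ 41
5^6 = 5^4·5^2 ≡ 3
5^8 ≡ 2
5^9 = 5^8·5^1 ≡ 10
5^12 = 5^8·5^4 ≡ 9
5^18 = 5^16·5^2 ≡ 27
5^24 = 5^16·5^8 ≡ 8
5^36 = 5^32·5^4 ≡ 72
5^72 = 5^64·5^8 ≡ 1  ← first divisor giving 1
The order is 72.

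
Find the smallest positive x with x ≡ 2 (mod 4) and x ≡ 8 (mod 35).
78

Using Chinese Remainder Theorem:
M = 4 × 35 = 140
M1 = 35, M2 = 4
y1 = 35^(-1) mod 4 = 3
y2 = 4^(-1) mod 35 = 9
x = (2×35×3 + 8×4×9) mod 140 = 78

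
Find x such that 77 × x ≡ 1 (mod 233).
115

gcd(77, 233) = 1, so the inverse exists.
Extended Euclidean algorithm on (233, 77):
233 = 3 × 77 + 2  ⟹  2 = (1)·233 + (-3)·77
77 = 38 × 2 + 1  ⟹  1 = (-38)·233 + (115)·77
So (115)·77 ≡ 1 (mod 233), i.e. 77^(-1) ≡ 115 (mod 233).
Check: 77 × 115 = 8855 ≡ 1 (mod 233)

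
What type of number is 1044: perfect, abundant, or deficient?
abundant

Proper divisors of 1044: sum = 1 + 2 + 3 + 4 + 6 + 9 + 12 + 18 + ... + 174 + 261 + 348 + 522 (17 divisors) = 1686
Since 1686 > 1044, 1044 is abundant.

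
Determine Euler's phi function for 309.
204

309 = 3 × 103
φ(n) = n × ∏(1 - 1/p) for each prime p dividing n
φ(309) = 309 × (1 - 1/3) × (1 - 1/103) = 204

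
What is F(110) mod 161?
55

Matrix identity: Q^n = [[F_(n+1), F_n], [F_n, F_(n-1)]] with Q = [[1,1],[1,0]].
n = 110 = 1101110₂. Square-and-multiply, entries mod 161:
Q^1 = [[1,1],[1,0]]
Q^3 = (Q^1)²·Q = [[3,2],[2,1]]
Q^6 = (Q^3)² = [[13,8],[8,5]]
Q^13 = (Q^6)²·Q = [[55,72],[72,144]]
Q^27 = (Q^13)²·Q = [[158,159],[159,160]]
Q^55 = (Q^27)²·Q = [[21,13],[13,8]]
Q^110 = (Q^55)² = [[127,55],[55,72]]
F_110 mod 161 = Q^110[0][1] = 55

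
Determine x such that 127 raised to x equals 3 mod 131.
36

Baby-step giant-step with step n = ⌈√131⌉ = 12.
Baby steps 127^j mod 131 (j:value) for j=0..11: 0:1, 1:127, 2:16, 3:67, 4:125, 5:24, 6:35, 7:122, 8:36, 9:118, 10:52, 11:54.
Giant-step multiplier: 127^(-12) ≡ 127^(130-12) = 127^118 ≡ 94 (mod 131).
Giant steps γ_i = 3·94^i mod 131: γ_0=3, γ_1=20, γ_2=46, γ_3=1 (in table at j=0).
x = i·n + j = 3·12 + 0 = 36.
Check: 127^36 ≡ 3 (mod 131).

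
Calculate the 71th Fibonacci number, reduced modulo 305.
89

Matrix identity: Q^n = [[F_(n+1), F_n], [F_n, F_(n-1)]] with Q = [[1,1],[1,0]].
n = 71 = 1000111₂. Square-and-multiply, entries mod 305:
Q^1 = [[1,1],[1,0]]
Q^2 = (Q^1)² = [[2,1],[1,1]]
Q^4 = (Q^2)² = [[5,3],[3,2]]
Q^8 = (Q^4)² = [[34,21],[21,13]]
Q^17 = (Q^8)²·Q = [[144,72],[72,72]]
Q^35 = (Q^17)²·Q = [[297,300],[300,302]]
Q^71 = (Q^35)²·Q = [[144,89],[89,55]]
F_71 mod 305 = Q^71[0][1] = 89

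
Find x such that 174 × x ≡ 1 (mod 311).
227

gcd(174, 311) = 1, so the inverse exists.
Extended Euclidean algorithm on (311, 174):
311 = 1 × 174 + 137  ⟹  137 = (1)·311 + (-1)·174
174 = 1 × 137 + 37  ⟹  37 = (-1)·311 + (2)·174
137 = 3 × 37 + 26  ⟹  26 = (4)·311 + (-7)·174
37 = 1 × 26 + 11  ⟹  11 = (-5)·311 + (9)·174
26 = 2 × 11 + 4  ⟹  4 = (14)·311 + (-25)·174
11 = 2 × 4 + 3  ⟹  3 = (-33)·311 + (59)·174
4 = 1 × 3 + 1  ⟹  1 = (47)·311 + (-84)·174
So (-84)·174 ≡ 1 (mod 311), i.e. 174^(-1) ≡ -84 ≡ 227 (mod 311).
Check: 174 × 227 = 39498 ≡ 1 (mod 311)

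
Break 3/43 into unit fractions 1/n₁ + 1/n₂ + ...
1/15 + 1/323 + 1/208335

Greedy algorithm:
3/43: ceiling(43/3) = 15, use 1/15
2/645: ceiling(645/2) = 323, use 1/323
1/208335: ceiling(208335/1) = 208335, use 1/208335
Result: 3/43 = 1/15 + 1/323 + 1/208335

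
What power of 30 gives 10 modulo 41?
16

Baby-step giant-step with step n = ⌈√41⌉ = 7.
Baby steps 30^j mod 41 (j:value) for j=0..6: 0:1, 1:30, 2:39, 3:22, 4:4, 5:38, 6:33.
Giant-step multiplier: 30^(-7) ≡ 30^(40-7) = 30^33 ≡ 7 (mod 41).
Giant steps γ_i = 10·7^i mod 41: γ_0=10, γ_1=29, γ_2=39 (in table at j=2).
x = i·n + j = 2·7 + 2 = 16.
Check: 30^16 ≡ 10 (mod 41).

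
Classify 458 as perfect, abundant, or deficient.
deficient

Proper divisors of 458: sum = 1 + 2 + 229 = 232
Since 232 < 458, 458 is deficient.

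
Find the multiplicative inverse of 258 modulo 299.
175

gcd(258, 299) = 1, so the inverse exists.
Extended Euclidean algorithm on (299, 258):
299 = 1 × 258 + 41  ⟹  41 = (1)·299 + (-1)·258
258 = 6 × 41 + 12  ⟹  12 = (-6)·299 + (7)·258
41 = 3 × 12 + 5  ⟹  5 = (19)·299 + (-22)·258
12 = 2 × 5 + 2  ⟹  2 = (-44)·299 + (51)·258
5 = 2 × 2 + 1  ⟹  1 = (107)·299 + (-124)·258
So (-124)·258 ≡ 1 (mod 299), i.e. 258^(-1) ≡ -124 ≡ 175 (mod 299).
Check: 258 × 175 = 45150 ≡ 1 (mod 299)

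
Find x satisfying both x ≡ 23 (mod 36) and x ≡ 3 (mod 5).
23

Using Chinese Remainder Theorem:
M = 36 × 5 = 180
M1 = 5, M2 = 36
y1 = 5^(-1) mod 36 = 29
y2 = 36^(-1) mod 5 = 1
x = (23×5×29 + 3×36×1) mod 180 = 23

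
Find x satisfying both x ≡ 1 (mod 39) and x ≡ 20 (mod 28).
664

Using Chinese Remainder Theorem:
M = 39 × 28 = 1092
M1 = 28, M2 = 39
y1 = 28^(-1) mod 39 = 7
y2 = 39^(-1) mod 28 = 23
x = (1×28×7 + 20×39×23) mod 1092 = 664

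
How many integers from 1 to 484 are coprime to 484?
220

484 = 2^2 × 11^2
φ(n) = n × ∏(1 - 1/p) for each prime p dividing n
φ(484) = 484 × (1 - 1/2) × (1 - 1/11) = 220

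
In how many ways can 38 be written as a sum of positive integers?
26015

p(n) counts ways to write n as a sum of positive integers (order ignored).
Euler's pentagonal recurrence: p(k) = p(k-1) + p(k-2) - p(k-5) - p(k-7) + p(k-12) + p(k-15) - ... (offsets j(3j∓1)/2, signs ++--, p(0)=1, p(<0)=0).
DP table for k = 0..37: p(0)=1, p(1)=1, p(2)=2, p(3)=3, p(4)=5, p(5)=7, p(6)=11, p(7)=15, p(8)=22, p(9)=30, p(10)=42, p(11)=56, p(12)=77, p(13)=101, p(14)=135, p(15)=176, p(16)=231, p(17)=297, p(18)=385, p(19)=490, p(20)=627, p(21)=792, p(22)=1002, p(23)=1255, p(24)=1575, p(25)=1958, p(26)=2436, p(27)=3010, p(28)=3718, p(29)=4565, p(30)=5604, p(31)=6842, p(32)=8349, p(33)=10143, p(34)=12310, p(35)=14883, p(36)=17977, p(37)=21637.
Final step: p(38) = p(37) + p(36) - p(33) - p(31) + p(26) + p(23) - p(16) - p(12) + p(3)
= 21637 + 17977 - 10143 - 6842 + 2436 + 1255 - 231 - 77 + 3
= 26015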